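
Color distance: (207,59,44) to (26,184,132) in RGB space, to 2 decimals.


d = √[(R₁-R₂)² + (G₁-G₂)² + (B₁-B₂)²]
d = √[(207-26)² + (59-184)² + (44-132)²]
d = √[32761 + 15625 + 7744]
d = √56130
d ≈ 236.92


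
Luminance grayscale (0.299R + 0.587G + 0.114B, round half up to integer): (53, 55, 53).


Gray = 0.299×R + 0.587×G + 0.114×B
Gray = 0.299×53 + 0.587×55 + 0.114×53
Gray = 15.847 + 32.285 + 6.042
Gray = 54.174 → round half up → 54
Gray = 54


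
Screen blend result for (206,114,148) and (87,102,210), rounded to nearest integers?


Screen: C = 255 - (255-A)×(255-B)/255, rounded to nearest integer
R: 255 - (255-206)×(255-87)/255 = 255 - 8232/255 ≈ 255 - 32.282 = 222.718 → 223
G: 255 - (255-114)×(255-102)/255 = 255 - 21573/255 ≈ 255 - 84.600 = 170.400 → 170
B: 255 - (255-148)×(255-210)/255 = 255 - 4815/255 ≈ 255 - 18.882 = 236.118 → 236
= RGB(223, 170, 236)


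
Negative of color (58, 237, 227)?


Invert: (255-R, 255-G, 255-B)
R: 255-58 = 197
G: 255-237 = 18
B: 255-227 = 28
= RGB(197, 18, 28)


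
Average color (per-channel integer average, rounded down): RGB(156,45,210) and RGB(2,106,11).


Midpoint: each channel = ⌊(C₁+C₂)/2⌋
R: ⌊(156+2)/2⌋ = 79
G: ⌊(45+106)/2⌋ = 75
B: ⌊(210+11)/2⌋ = 110
= RGB(79, 75, 110)


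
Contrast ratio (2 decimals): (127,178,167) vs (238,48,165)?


Linearize each sRGB channel c=v/255: c/12.92 if c ≤ 0.04045 else ((c+0.055)/1.055)^2.4
L = 0.2126×R_lin + 0.7152×G_lin + 0.0722×B_lin
Color 1 (127,178,167):
  R=127: 127/255≈0.4980 > 0.04045 → ((0.4980+0.055)/1.055)^2.4 ≈ 0.21223
  G=178: 178/255≈0.6980 > 0.04045 → ((0.6980+0.055)/1.055)^2.4 ≈ 0.44520
  B=167: 167/255≈0.6549 > 0.04045 → ((0.6549+0.055)/1.055)^2.4 ≈ 0.38643
  L1 = 0.2126×0.21223 + 0.7152×0.44520 + 0.0722×0.38643 ≈ 0.39143
Color 2 (238,48,165):
  R=238: 238/255≈0.9333 > 0.04045 → ((0.9333+0.055)/1.055)^2.4 ≈ 0.85499
  G=48: 48/255≈0.1882 > 0.04045 → ((0.1882+0.055)/1.055)^2.4 ≈ 0.02956
  B=165: 165/255≈0.6471 > 0.04045 → ((0.6471+0.055)/1.055)^2.4 ≈ 0.37626
  L2 = 0.2126×0.85499 + 0.7152×0.02956 + 0.0722×0.37626 ≈ 0.23008
Lighter = 0.39143, Darker = 0.23008
Ratio = (L_lighter + 0.05) / (L_darker + 0.05)
Ratio = (0.39143 + 0.05) / (0.23008 + 0.05) = 0.44143 / 0.28008 ≈ 1.5761
Ratio ≈ 1.58:1


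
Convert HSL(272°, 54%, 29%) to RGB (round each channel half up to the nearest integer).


H=272°, S=0.54, L=0.29
C = (1-|2L-1|)×S = (1-|-0.42|)×0.54 = 0.3132
H' = H/60 = 272/60 ≈ 4.5333; X = C×(1-|H' mod 2 - 1|) = 0.16704
m = L - C/2 = 0.29 - 0.1566 = 0.1334
Sector ⌊H'⌋ = 4 → (R',G',B') = (0.16704, 0.0, 0.3132)
RGB = ((R'+m)×255, (G'+m)×255, (B'+m)×255) = (76.6122, 34.017, 113.883)
Round half up → RGB(77, 34, 114)


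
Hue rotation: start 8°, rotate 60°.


New hue = (H + rotation) mod 360
New hue = (8 + 60) mod 360
= 68 mod 360
= 68°


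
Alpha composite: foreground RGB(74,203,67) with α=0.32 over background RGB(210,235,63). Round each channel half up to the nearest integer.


C = α×F + (1-α)×B, with 1-α = 0.68
R: 0.32×74 + 0.68×210 = 23.68 + 142.80 = 166.48 → 166
G: 0.32×203 + 0.68×235 = 64.96 + 159.80 = 224.76 → 225
B: 0.32×67 + 0.68×63 = 21.44 + 42.84 = 64.28 → 64
= RGB(166, 225, 64)


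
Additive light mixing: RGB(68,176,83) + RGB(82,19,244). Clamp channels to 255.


Additive: each channel = min(255, C₁+C₂)
R: 68+82 = 150 → 150
G: 176+19 = 195 → 195
B: 83+244 = 327 → 255
= RGB(150, 195, 255)


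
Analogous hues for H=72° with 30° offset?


Base hue: 72°
Left analog: (72 - 30) mod 360 = 42°
Right analog: (72 + 30) mod 360 = 102°
Analogous hues = 42° and 102°


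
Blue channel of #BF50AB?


Color: #BF50AB
R = BF = 191
G = 50 = 80
B = AB = 171
Blue = 171


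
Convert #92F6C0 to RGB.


92 → 146 (R)
F6 → 246 (G)
C0 → 192 (B)
= RGB(146, 246, 192)


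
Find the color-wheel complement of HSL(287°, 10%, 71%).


Complement = opposite side of color wheel = hue + 180°
H' = (287 + 180) mod 360 = 107°
S and L unchanged.
= HSL(107°, 10%, 71%)


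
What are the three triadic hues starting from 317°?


Triadic: equally spaced at 120° intervals
H1 = 317°
H2 = (317 + 120) mod 360 = 77°
H3 = (317 + 240) mod 360 = 197°
Triadic = 317°, 77°, 197°


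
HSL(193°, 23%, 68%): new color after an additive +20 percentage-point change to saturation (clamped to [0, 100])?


Original S = 23%
Adjustment = +20 percentage points
New S = 23 + (20) = 43
Clamp to [0, 100] → 43
= HSL(193°, 43%, 68%)


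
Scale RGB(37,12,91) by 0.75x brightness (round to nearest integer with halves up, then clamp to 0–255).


Multiply each channel by 0.75, round half up, clamp to [0, 255]
R: 37×0.75 = 27.75 → round → 28
G: 12×0.75 = 9
B: 91×0.75 = 68.25 → round → 68
= RGB(28, 9, 68)


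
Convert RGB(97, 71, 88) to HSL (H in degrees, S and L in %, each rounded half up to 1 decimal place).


Normalize: R'=97/255≈0.3804, G'=71/255≈0.2784, B'=88/255≈0.3451
Max=97/255, Min=71/255, Δ=Max-Min=26/255
L = (Max+Min)/2 = (97+71)/510 = 168/510 = 0.32941… → L = 32.9%
L ≤ 0.5 → S = Δ/(Max+Min) = 26/(97+71) = 26/168 = 0.15476… → S = 15.5%
(the 1/255 factors cancel in S and H, so raw channel differences can be used)
Max is R' → H = 60 × (((G-B)/Δ) mod 6) = 60 × (((71-88)/26) mod 6)
  (-17)/26 = -0.6538…; negative, so add 6 → 5.3461…
  H = 60 × 5.3461… = 320.769…° → H = 320.8°
= HSL(320.8°, 15.5%, 32.9%)


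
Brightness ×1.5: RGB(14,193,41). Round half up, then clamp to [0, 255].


Multiply each channel by 1.5, round half up, clamp to [0, 255]
R: 14×1.5 = 21
G: 193×1.5 = 289.5 → round → 290 → clamp → 255
B: 41×1.5 = 61.5 → round → 62
= RGB(21, 255, 62)


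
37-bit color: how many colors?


Colors = 2^bits = 2^37
= 137,438,953,472 colors


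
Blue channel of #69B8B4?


Color: #69B8B4
R = 69 = 105
G = B8 = 184
B = B4 = 180
Blue = 180


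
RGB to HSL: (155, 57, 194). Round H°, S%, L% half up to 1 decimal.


Normalize: R'=155/255≈0.6078, G'=57/255≈0.2235, B'=194/255≈0.7608
Max=194/255, Min=57/255, Δ=Max-Min=137/255
L = (Max+Min)/2 = (194+57)/510 = 251/510 = 0.49215… → L = 49.2%
L ≤ 0.5 → S = Δ/(Max+Min) = 137/(194+57) = 137/251 = 0.54581… → S = 54.6%
(the 1/255 factors cancel in S and H, so raw channel differences can be used)
Max is B' → H = 60 × ((R-G)/Δ + 4) = 60 × ((155-57)/137 + 4)
  98/137 + 4 = 0.7153… + 4 = 4.7153…
  H = 60 × 4.7153… = 282.919…° → H = 282.9°
= HSL(282.9°, 54.6%, 49.2%)


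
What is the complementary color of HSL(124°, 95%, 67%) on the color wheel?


Complement = opposite side of color wheel = hue + 180°
H' = (124 + 180) mod 360 = 304°
S and L unchanged.
= HSL(304°, 95%, 67%)


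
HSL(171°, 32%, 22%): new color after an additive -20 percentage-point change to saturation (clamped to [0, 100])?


Original S = 32%
Adjustment = -20 percentage points
New S = 32 + (-20) = 12
Clamp to [0, 100] → 12
= HSL(171°, 12%, 22%)


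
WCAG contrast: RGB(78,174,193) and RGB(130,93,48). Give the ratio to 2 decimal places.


Linearize each sRGB channel c=v/255: c/12.92 if c ≤ 0.04045 else ((c+0.055)/1.055)^2.4
L = 0.2126×R_lin + 0.7152×G_lin + 0.0722×B_lin
Color 1 (78,174,193):
  R=78: 78/255≈0.3059 > 0.04045 → ((0.3059+0.055)/1.055)^2.4 ≈ 0.07619
  G=174: 174/255≈0.6824 > 0.04045 → ((0.6824+0.055)/1.055)^2.4 ≈ 0.42327
  B=193: 193/255≈0.7569 > 0.04045 → ((0.7569+0.055)/1.055)^2.4 ≈ 0.53328
  L1 = 0.2126×0.07619 + 0.7152×0.42327 + 0.0722×0.53328 ≈ 0.35742
Color 2 (130,93,48):
  R=130: 130/255≈0.5098 > 0.04045 → ((0.5098+0.055)/1.055)^2.4 ≈ 0.22323
  G=93: 93/255≈0.3647 > 0.04045 → ((0.3647+0.055)/1.055)^2.4 ≈ 0.10946
  B=48: 48/255≈0.1882 > 0.04045 → ((0.1882+0.055)/1.055)^2.4 ≈ 0.02956
  L2 = 0.2126×0.22323 + 0.7152×0.10946 + 0.0722×0.02956 ≈ 0.12788
Lighter = 0.35742, Darker = 0.12788
Ratio = (L_lighter + 0.05) / (L_darker + 0.05)
Ratio = (0.35742 + 0.05) / (0.12788 + 0.05) = 0.40742 / 0.17788 ≈ 2.2904
Ratio ≈ 2.29:1


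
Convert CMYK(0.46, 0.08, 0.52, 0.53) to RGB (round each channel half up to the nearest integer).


R = 255 × (1-C) × (1-K) = 255 × 0.54 × 0.47 = 64.719 → 65
G = 255 × (1-M) × (1-K) = 255 × 0.92 × 0.47 = 110.262 → 110
B = 255 × (1-Y) × (1-K) = 255 × 0.48 × 0.47 = 57.528 → 58
= RGB(65, 110, 58)


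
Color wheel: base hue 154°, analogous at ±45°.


Base hue: 154°
Left analog: (154 - 45) mod 360 = 109°
Right analog: (154 + 45) mod 360 = 199°
Analogous hues = 109° and 199°


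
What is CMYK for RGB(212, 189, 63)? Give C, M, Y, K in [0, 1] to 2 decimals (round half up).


R'=212/255≈0.8314, G'=189/255≈0.7412, B'=63/255≈0.2471
K = 1 - max(R',G',B') = 1 - 212/255 = 43/255 = 0.16862… → 0.17
(1-R'-K)/(1-K) simplifies to (max-R)/max with max = 212:
C = (212-212)/212 = 0/212 = 0 → 0.00
M = (212-189)/212 = 23/212 = 0.10849… → 0.11
Y = (212-63)/212 = 149/212 = 0.70283… → 0.70
= CMYK(0.00, 0.11, 0.70, 0.17)


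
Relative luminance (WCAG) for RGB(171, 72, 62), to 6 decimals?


Linearize each channel (sRGB transfer function): c = v/255; c_lin = c/12.92 if c ≤ 0.04045, else ((c+0.055)/1.055)^2.4
  R: 171/255 ≈ 0.670588 > 0.04045 → ((0.670588+0.055)/1.055)^2.4 ≈ 0.407240
  G: 72/255 ≈ 0.282353 > 0.04045 → ((0.282353+0.055)/1.055)^2.4 ≈ 0.064803
  B: 62/255 ≈ 0.243137 > 0.04045 → ((0.243137+0.055)/1.055)^2.4 ≈ 0.048172
R_lin = 0.407240, G_lin = 0.064803, B_lin = 0.048172
L = 0.2126×R + 0.7152×G + 0.0722×B
L = 0.2126×0.407240 + 0.7152×0.064803 + 0.0722×0.048172
L ≈ 0.136405


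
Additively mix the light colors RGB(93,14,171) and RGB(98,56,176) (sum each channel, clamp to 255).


Additive: each channel = min(255, C₁+C₂)
R: 93+98 = 191 → 191
G: 14+56 = 70 → 70
B: 171+176 = 347 → 255
= RGB(191, 70, 255)


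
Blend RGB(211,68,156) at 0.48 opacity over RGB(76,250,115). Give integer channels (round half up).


C = α×F + (1-α)×B, with 1-α = 0.52
R: 0.48×211 + 0.52×76 = 101.28 + 39.52 = 140.80 → 141
G: 0.48×68 + 0.52×250 = 32.64 + 130.00 = 162.64 → 163
B: 0.48×156 + 0.52×115 = 74.88 + 59.80 = 134.68 → 135
= RGB(141, 163, 135)


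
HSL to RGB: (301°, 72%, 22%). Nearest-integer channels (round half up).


H=301°, S=0.72, L=0.22
C = (1-|2L-1|)×S = (1-|-0.56|)×0.72 = 0.3168
H' = H/60 = 301/60 ≈ 5.0167; X = C×(1-|H' mod 2 - 1|) = 0.31152
m = L - C/2 = 0.22 - 0.1584 = 0.0616
Sector ⌊H'⌋ = 5 → (R',G',B') = (0.3168, 0.0, 0.31152)
RGB = ((R'+m)×255, (G'+m)×255, (B'+m)×255) = (96.492, 15.708, 95.1456)
Round half up → RGB(96, 16, 95)


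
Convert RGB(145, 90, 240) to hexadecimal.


R = 145 → 91 (hex)
G = 90 → 5A (hex)
B = 240 → F0 (hex)
Hex = #915AF0


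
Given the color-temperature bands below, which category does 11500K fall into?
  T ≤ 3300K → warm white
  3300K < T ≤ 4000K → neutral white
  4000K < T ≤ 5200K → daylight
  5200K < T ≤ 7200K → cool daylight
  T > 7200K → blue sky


Temperature: 11500K
11500K > 7200K → blue sky
Classification: blue sky


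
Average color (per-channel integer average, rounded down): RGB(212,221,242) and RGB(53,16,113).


Midpoint: each channel = ⌊(C₁+C₂)/2⌋
R: ⌊(212+53)/2⌋ = 132
G: ⌊(221+16)/2⌋ = 118
B: ⌊(242+113)/2⌋ = 177
= RGB(132, 118, 177)


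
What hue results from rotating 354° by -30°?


New hue = (H + rotation) mod 360
New hue = (354 -30) mod 360
= 324 mod 360
= 324°


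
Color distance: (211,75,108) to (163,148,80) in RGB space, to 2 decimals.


d = √[(R₁-R₂)² + (G₁-G₂)² + (B₁-B₂)²]
d = √[(211-163)² + (75-148)² + (108-80)²]
d = √[2304 + 5329 + 784]
d = √8417
d ≈ 91.74


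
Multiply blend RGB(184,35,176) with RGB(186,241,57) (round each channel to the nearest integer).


Multiply: C = A×B/255, rounded to nearest integer
R: 184×186/255 = 34224/255 ≈ 134.212 → 134
G: 35×241/255 = 8435/255 ≈ 33.078 → 33
B: 176×57/255 = 10032/255 ≈ 39.341 → 39
= RGB(134, 33, 39)


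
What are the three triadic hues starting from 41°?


Triadic: equally spaced at 120° intervals
H1 = 41°
H2 = (41 + 120) mod 360 = 161°
H3 = (41 + 240) mod 360 = 281°
Triadic = 41°, 161°, 281°


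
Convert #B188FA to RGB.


B1 → 177 (R)
88 → 136 (G)
FA → 250 (B)
= RGB(177, 136, 250)


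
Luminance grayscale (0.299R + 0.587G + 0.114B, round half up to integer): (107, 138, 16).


Gray = 0.299×R + 0.587×G + 0.114×B
Gray = 0.299×107 + 0.587×138 + 0.114×16
Gray = 31.993 + 81.006 + 1.824
Gray = 114.823 → round half up → 115
Gray = 115


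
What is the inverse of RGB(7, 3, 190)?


Invert: (255-R, 255-G, 255-B)
R: 255-7 = 248
G: 255-3 = 252
B: 255-190 = 65
= RGB(248, 252, 65)


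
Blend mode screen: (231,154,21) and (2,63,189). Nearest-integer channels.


Screen: C = 255 - (255-A)×(255-B)/255, rounded to nearest integer
R: 255 - (255-231)×(255-2)/255 = 255 - 6072/255 ≈ 255 - 23.812 = 231.188 → 231
G: 255 - (255-154)×(255-63)/255 = 255 - 19392/255 ≈ 255 - 76.047 = 178.953 → 179
B: 255 - (255-21)×(255-189)/255 = 255 - 15444/255 ≈ 255 - 60.565 = 194.435 → 194
= RGB(231, 179, 194)


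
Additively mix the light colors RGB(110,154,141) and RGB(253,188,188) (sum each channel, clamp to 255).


Additive: each channel = min(255, C₁+C₂)
R: 110+253 = 363 → 255
G: 154+188 = 342 → 255
B: 141+188 = 329 → 255
= RGB(255, 255, 255)


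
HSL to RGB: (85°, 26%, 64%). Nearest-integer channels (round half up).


H=85°, S=0.26, L=0.64
C = (1-|2L-1|)×S = (1-|0.28|)×0.26 = 0.1872
H' = H/60 = 85/60 ≈ 1.4167; X = C×(1-|H' mod 2 - 1|) = 0.1092
m = L - C/2 = 0.64 - 0.0936 = 0.5464
Sector ⌊H'⌋ = 1 → (R',G',B') = (0.1092, 0.1872, 0.0)
RGB = ((R'+m)×255, (G'+m)×255, (B'+m)×255) = (167.178, 187.068, 139.332)
Round half up → RGB(167, 187, 139)


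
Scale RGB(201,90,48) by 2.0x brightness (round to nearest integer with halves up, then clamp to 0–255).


Multiply each channel by 2.0, round half up, clamp to [0, 255]
R: 201×2.0 = 402 → clamp → 255
G: 90×2.0 = 180
B: 48×2.0 = 96
= RGB(255, 180, 96)


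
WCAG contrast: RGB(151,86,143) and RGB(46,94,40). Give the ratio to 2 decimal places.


Linearize each sRGB channel c=v/255: c/12.92 if c ≤ 0.04045 else ((c+0.055)/1.055)^2.4
L = 0.2126×R_lin + 0.7152×G_lin + 0.0722×B_lin
Color 1 (151,86,143):
  R=151: 151/255≈0.5922 > 0.04045 → ((0.5922+0.055)/1.055)^2.4 ≈ 0.30947
  G=86: 86/255≈0.3373 > 0.04045 → ((0.3373+0.055)/1.055)^2.4 ≈ 0.09306
  B=143: 143/255≈0.5608 > 0.04045 → ((0.5608+0.055)/1.055)^2.4 ≈ 0.27468
  L1 = 0.2126×0.30947 + 0.7152×0.09306 + 0.0722×0.27468 ≈ 0.15218
Color 2 (46,94,40):
  R=46: 46/255≈0.1804 > 0.04045 → ((0.1804+0.055)/1.055)^2.4 ≈ 0.02732
  G=94: 94/255≈0.3686 > 0.04045 → ((0.3686+0.055)/1.055)^2.4 ≈ 0.11193
  B=40: 40/255≈0.1569 > 0.04045 → ((0.1569+0.055)/1.055)^2.4 ≈ 0.02122
  L2 = 0.2126×0.02732 + 0.7152×0.11193 + 0.0722×0.02122 ≈ 0.08739
Lighter = 0.15218, Darker = 0.08739
Ratio = (L_lighter + 0.05) / (L_darker + 0.05)
Ratio = (0.15218 + 0.05) / (0.08739 + 0.05) = 0.20218 / 0.13739 ≈ 1.4715
Ratio ≈ 1.47:1


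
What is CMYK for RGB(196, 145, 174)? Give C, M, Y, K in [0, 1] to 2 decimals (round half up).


R'=196/255≈0.7686, G'=145/255≈0.5686, B'=174/255≈0.6824
K = 1 - max(R',G',B') = 1 - 196/255 = 59/255 = 0.23137… → 0.23
(1-R'-K)/(1-K) simplifies to (max-R)/max with max = 196:
C = (196-196)/196 = 0/196 = 0 → 0.00
M = (196-145)/196 = 51/196 = 0.26020… → 0.26
Y = (196-174)/196 = 22/196 = 0.11224… → 0.11
= CMYK(0.00, 0.26, 0.11, 0.23)


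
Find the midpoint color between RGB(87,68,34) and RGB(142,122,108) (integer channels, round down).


Midpoint: each channel = ⌊(C₁+C₂)/2⌋
R: ⌊(87+142)/2⌋ = 114
G: ⌊(68+122)/2⌋ = 95
B: ⌊(34+108)/2⌋ = 71
= RGB(114, 95, 71)


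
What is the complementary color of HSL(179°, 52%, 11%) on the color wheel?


Complement = opposite side of color wheel = hue + 180°
H' = (179 + 180) mod 360 = 359°
S and L unchanged.
= HSL(359°, 52%, 11%)


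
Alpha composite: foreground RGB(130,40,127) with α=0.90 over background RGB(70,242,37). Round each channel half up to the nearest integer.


C = α×F + (1-α)×B, with 1-α = 0.10
R: 0.90×130 + 0.10×70 = 117.00 + 7.00 = 124.00 → 124
G: 0.90×40 + 0.10×242 = 36.00 + 24.20 = 60.20 → 60
B: 0.90×127 + 0.10×37 = 114.30 + 3.70 = 118.00 → 118
= RGB(124, 60, 118)


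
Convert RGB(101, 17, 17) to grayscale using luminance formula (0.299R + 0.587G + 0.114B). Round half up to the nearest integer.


Gray = 0.299×R + 0.587×G + 0.114×B
Gray = 0.299×101 + 0.587×17 + 0.114×17
Gray = 30.199 + 9.979 + 1.938
Gray = 42.116 → round half up → 42
Gray = 42


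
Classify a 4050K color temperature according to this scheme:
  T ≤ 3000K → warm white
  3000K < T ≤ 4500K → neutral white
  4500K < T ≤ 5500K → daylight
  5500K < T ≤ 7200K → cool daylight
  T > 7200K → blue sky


Temperature: 4050K
3000K < 4050K ≤ 4500K → neutral white
Classification: neutral white


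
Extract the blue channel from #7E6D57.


Color: #7E6D57
R = 7E = 126
G = 6D = 109
B = 57 = 87
Blue = 87


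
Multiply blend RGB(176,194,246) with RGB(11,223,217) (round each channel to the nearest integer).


Multiply: C = A×B/255, rounded to nearest integer
R: 176×11/255 = 1936/255 ≈ 7.592 → 8
G: 194×223/255 = 43262/255 ≈ 169.655 → 170
B: 246×217/255 = 53382/255 ≈ 209.341 → 209
= RGB(8, 170, 209)


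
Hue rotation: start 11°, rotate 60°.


New hue = (H + rotation) mod 360
New hue = (11 + 60) mod 360
= 71 mod 360
= 71°


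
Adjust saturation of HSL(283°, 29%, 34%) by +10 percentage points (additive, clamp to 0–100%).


Original S = 29%
Adjustment = +10 percentage points
New S = 29 + (10) = 39
Clamp to [0, 100] → 39
= HSL(283°, 39%, 34%)


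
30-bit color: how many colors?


Colors = 2^bits = 2^30
= 1,073,741,824 colors


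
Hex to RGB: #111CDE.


11 → 17 (R)
1C → 28 (G)
DE → 222 (B)
= RGB(17, 28, 222)


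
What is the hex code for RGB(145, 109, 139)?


R = 145 → 91 (hex)
G = 109 → 6D (hex)
B = 139 → 8B (hex)
Hex = #916D8B


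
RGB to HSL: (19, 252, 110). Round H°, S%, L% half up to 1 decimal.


Normalize: R'=19/255≈0.0745, G'=252/255≈0.9882, B'=110/255≈0.4314
Max=252/255, Min=19/255, Δ=Max-Min=233/255
L = (Max+Min)/2 = (252+19)/510 = 271/510 = 0.53137… → L = 53.1%
L > 0.5 → S = Δ/(2-Max-Min) = 233/(510-252-19) = 233/239 = 0.97489… → S = 97.5%
(the 1/255 factors cancel in S and H, so raw channel differences can be used)
Max is G' → H = 60 × ((B-R)/Δ + 2) = 60 × ((110-19)/233 + 2)
  91/233 + 2 = 0.3905… + 2 = 2.3905…
  H = 60 × 2.3905… = 143.433…° → H = 143.4°
= HSL(143.4°, 97.5%, 53.1%)


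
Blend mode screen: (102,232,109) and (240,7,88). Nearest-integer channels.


Screen: C = 255 - (255-A)×(255-B)/255, rounded to nearest integer
R: 255 - (255-102)×(255-240)/255 = 255 - 2295/255 ≈ 255 - 9.000 = 246.000 → 246
G: 255 - (255-232)×(255-7)/255 = 255 - 5704/255 ≈ 255 - 22.369 = 232.631 → 233
B: 255 - (255-109)×(255-88)/255 = 255 - 24382/255 ≈ 255 - 95.616 = 159.384 → 159
= RGB(246, 233, 159)


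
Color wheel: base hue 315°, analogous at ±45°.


Base hue: 315°
Left analog: (315 - 45) mod 360 = 270°
Right analog: (315 + 45) mod 360 = 0°
Analogous hues = 270° and 0°


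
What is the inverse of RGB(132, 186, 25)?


Invert: (255-R, 255-G, 255-B)
R: 255-132 = 123
G: 255-186 = 69
B: 255-25 = 230
= RGB(123, 69, 230)


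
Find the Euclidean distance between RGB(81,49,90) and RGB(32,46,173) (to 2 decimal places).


d = √[(R₁-R₂)² + (G₁-G₂)² + (B₁-B₂)²]
d = √[(81-32)² + (49-46)² + (90-173)²]
d = √[2401 + 9 + 6889]
d = √9299
d ≈ 96.43


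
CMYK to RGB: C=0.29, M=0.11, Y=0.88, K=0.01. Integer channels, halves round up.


R = 255 × (1-C) × (1-K) = 255 × 0.71 × 0.99 = 179.2395 → 179
G = 255 × (1-M) × (1-K) = 255 × 0.89 × 0.99 = 224.6805 → 225
B = 255 × (1-Y) × (1-K) = 255 × 0.12 × 0.99 = 30.294 → 30
= RGB(179, 225, 30)


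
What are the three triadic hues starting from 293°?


Triadic: equally spaced at 120° intervals
H1 = 293°
H2 = (293 + 120) mod 360 = 53°
H3 = (293 + 240) mod 360 = 173°
Triadic = 293°, 53°, 173°


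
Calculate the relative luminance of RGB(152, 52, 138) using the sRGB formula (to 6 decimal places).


Linearize each channel (sRGB transfer function): c = v/255; c_lin = c/12.92 if c ≤ 0.04045, else ((c+0.055)/1.055)^2.4
  R: 152/255 ≈ 0.596078 > 0.04045 → ((0.596078+0.055)/1.055)^2.4 ≈ 0.313989
  G: 52/255 ≈ 0.203922 > 0.04045 → ((0.203922+0.055)/1.055)^2.4 ≈ 0.034340
  B: 138/255 ≈ 0.541176 > 0.04045 → ((0.541176+0.055)/1.055)^2.4 ≈ 0.254152
R_lin = 0.313989, G_lin = 0.034340, B_lin = 0.254152
L = 0.2126×R + 0.7152×G + 0.0722×B
L = 0.2126×0.313989 + 0.7152×0.034340 + 0.0722×0.254152
L ≈ 0.109664


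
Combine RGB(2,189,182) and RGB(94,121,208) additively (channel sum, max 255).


Additive: each channel = min(255, C₁+C₂)
R: 2+94 = 96 → 96
G: 189+121 = 310 → 255
B: 182+208 = 390 → 255
= RGB(96, 255, 255)


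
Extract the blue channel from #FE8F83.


Color: #FE8F83
R = FE = 254
G = 8F = 143
B = 83 = 131
Blue = 131


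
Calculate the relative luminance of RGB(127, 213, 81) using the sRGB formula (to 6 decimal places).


Linearize each channel (sRGB transfer function): c = v/255; c_lin = c/12.92 if c ≤ 0.04045, else ((c+0.055)/1.055)^2.4
  R: 127/255 ≈ 0.498039 > 0.04045 → ((0.498039+0.055)/1.055)^2.4 ≈ 0.212231
  G: 213/255 ≈ 0.835294 > 0.04045 → ((0.835294+0.055)/1.055)^2.4 ≈ 0.665387
  B: 81/255 ≈ 0.317647 > 0.04045 → ((0.317647+0.055)/1.055)^2.4 ≈ 0.082283
R_lin = 0.212231, G_lin = 0.665387, B_lin = 0.082283
L = 0.2126×R + 0.7152×G + 0.0722×B
L = 0.2126×0.212231 + 0.7152×0.665387 + 0.0722×0.082283
L ≈ 0.526946


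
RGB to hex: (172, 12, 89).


R = 172 → AC (hex)
G = 12 → 0C (hex)
B = 89 → 59 (hex)
Hex = #AC0C59


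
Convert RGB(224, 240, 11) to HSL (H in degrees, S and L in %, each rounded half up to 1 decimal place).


Normalize: R'=224/255≈0.8784, G'=240/255≈0.9412, B'=11/255≈0.0431
Max=240/255, Min=11/255, Δ=Max-Min=229/255
L = (Max+Min)/2 = (240+11)/510 = 251/510 = 0.49215… → L = 49.2%
L ≤ 0.5 → S = Δ/(Max+Min) = 229/(240+11) = 229/251 = 0.91235… → S = 91.2%
(the 1/255 factors cancel in S and H, so raw channel differences can be used)
Max is G' → H = 60 × ((B-R)/Δ + 2) = 60 × ((11-224)/229 + 2)
  -213/229 + 2 = -0.9301… + 2 = 1.0698…
  H = 60 × 1.0698… = 64.192…° → H = 64.2°
= HSL(64.2°, 91.2%, 49.2%)


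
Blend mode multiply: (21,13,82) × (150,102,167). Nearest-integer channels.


Multiply: C = A×B/255, rounded to nearest integer
R: 21×150/255 = 3150/255 ≈ 12.353 → 12
G: 13×102/255 = 1326/255 ≈ 5.200 → 5
B: 82×167/255 = 13694/255 ≈ 53.702 → 54
= RGB(12, 5, 54)


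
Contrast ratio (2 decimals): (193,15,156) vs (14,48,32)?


Linearize each sRGB channel c=v/255: c/12.92 if c ≤ 0.04045 else ((c+0.055)/1.055)^2.4
L = 0.2126×R_lin + 0.7152×G_lin + 0.0722×B_lin
Color 1 (193,15,156):
  R=193: 193/255≈0.7569 > 0.04045 → ((0.7569+0.055)/1.055)^2.4 ≈ 0.53328
  G=15: 15/255≈0.0588 > 0.04045 → ((0.0588+0.055)/1.055)^2.4 ≈ 0.00478
  B=156: 156/255≈0.6118 > 0.04045 → ((0.6118+0.055)/1.055)^2.4 ≈ 0.33245
  L1 = 0.2126×0.53328 + 0.7152×0.00478 + 0.0722×0.33245 ≈ 0.14079
Color 2 (14,48,32):
  R=14: 14/255≈0.0549 > 0.04045 → ((0.0549+0.055)/1.055)^2.4 ≈ 0.00439
  G=48: 48/255≈0.1882 > 0.04045 → ((0.1882+0.055)/1.055)^2.4 ≈ 0.02956
  B=32: 32/255≈0.1255 > 0.04045 → ((0.1255+0.055)/1.055)^2.4 ≈ 0.01444
  L2 = 0.2126×0.00439 + 0.7152×0.02956 + 0.0722×0.01444 ≈ 0.02312
Lighter = 0.14079, Darker = 0.02312
Ratio = (L_lighter + 0.05) / (L_darker + 0.05)
Ratio = (0.14079 + 0.05) / (0.02312 + 0.05) = 0.19079 / 0.07312 ≈ 2.6095
Ratio ≈ 2.61:1


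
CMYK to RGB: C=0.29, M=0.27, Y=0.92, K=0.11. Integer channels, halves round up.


R = 255 × (1-C) × (1-K) = 255 × 0.71 × 0.89 = 161.1345 → 161
G = 255 × (1-M) × (1-K) = 255 × 0.73 × 0.89 = 165.6735 → 166
B = 255 × (1-Y) × (1-K) = 255 × 0.08 × 0.89 = 18.156 → 18
= RGB(161, 166, 18)


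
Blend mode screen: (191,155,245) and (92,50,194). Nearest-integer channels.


Screen: C = 255 - (255-A)×(255-B)/255, rounded to nearest integer
R: 255 - (255-191)×(255-92)/255 = 255 - 10432/255 ≈ 255 - 40.910 = 214.090 → 214
G: 255 - (255-155)×(255-50)/255 = 255 - 20500/255 ≈ 255 - 80.392 = 174.608 → 175
B: 255 - (255-245)×(255-194)/255 = 255 - 610/255 ≈ 255 - 2.392 = 252.608 → 253
= RGB(214, 175, 253)


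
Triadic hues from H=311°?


Triadic: equally spaced at 120° intervals
H1 = 311°
H2 = (311 + 120) mod 360 = 71°
H3 = (311 + 240) mod 360 = 191°
Triadic = 311°, 71°, 191°


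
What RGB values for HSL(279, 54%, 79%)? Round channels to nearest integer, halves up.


H=279°, S=0.54, L=0.79
C = (1-|2L-1|)×S = (1-|0.58|)×0.54 = 0.2268
H' = H/60 = 279/60 ≈ 4.6500; X = C×(1-|H' mod 2 - 1|) = 0.14742
m = L - C/2 = 0.79 - 0.1134 = 0.6766
Sector ⌊H'⌋ = 4 → (R',G',B') = (0.14742, 0.0, 0.2268)
RGB = ((R'+m)×255, (G'+m)×255, (B'+m)×255) = (210.1251, 172.533, 230.367)
Round half up → RGB(210, 173, 230)


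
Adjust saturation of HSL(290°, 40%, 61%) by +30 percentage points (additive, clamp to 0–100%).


Original S = 40%
Adjustment = +30 percentage points
New S = 40 + (30) = 70
Clamp to [0, 100] → 70
= HSL(290°, 70%, 61%)


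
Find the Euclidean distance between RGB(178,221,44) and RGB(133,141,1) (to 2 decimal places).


d = √[(R₁-R₂)² + (G₁-G₂)² + (B₁-B₂)²]
d = √[(178-133)² + (221-141)² + (44-1)²]
d = √[2025 + 6400 + 1849]
d = √10274
d ≈ 101.36


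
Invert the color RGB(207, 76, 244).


Invert: (255-R, 255-G, 255-B)
R: 255-207 = 48
G: 255-76 = 179
B: 255-244 = 11
= RGB(48, 179, 11)


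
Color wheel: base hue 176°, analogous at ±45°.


Base hue: 176°
Left analog: (176 - 45) mod 360 = 131°
Right analog: (176 + 45) mod 360 = 221°
Analogous hues = 131° and 221°


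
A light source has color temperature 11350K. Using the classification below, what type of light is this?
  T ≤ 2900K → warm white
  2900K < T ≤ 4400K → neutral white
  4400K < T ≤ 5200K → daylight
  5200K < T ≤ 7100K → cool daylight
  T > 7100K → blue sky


Temperature: 11350K
11350K > 7100K → blue sky
Classification: blue sky


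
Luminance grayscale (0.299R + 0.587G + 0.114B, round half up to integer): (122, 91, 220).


Gray = 0.299×R + 0.587×G + 0.114×B
Gray = 0.299×122 + 0.587×91 + 0.114×220
Gray = 36.478 + 53.417 + 25.080
Gray = 114.975 → round half up → 115
Gray = 115


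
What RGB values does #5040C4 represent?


50 → 80 (R)
40 → 64 (G)
C4 → 196 (B)
= RGB(80, 64, 196)


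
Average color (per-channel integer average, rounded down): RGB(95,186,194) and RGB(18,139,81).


Midpoint: each channel = ⌊(C₁+C₂)/2⌋
R: ⌊(95+18)/2⌋ = 56
G: ⌊(186+139)/2⌋ = 162
B: ⌊(194+81)/2⌋ = 137
= RGB(56, 162, 137)


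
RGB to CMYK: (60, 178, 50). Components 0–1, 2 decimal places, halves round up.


R'=60/255≈0.2353, G'=178/255≈0.6980, B'=50/255≈0.1961
K = 1 - max(R',G',B') = 1 - 178/255 = 77/255 = 0.30196… → 0.30
(1-R'-K)/(1-K) simplifies to (max-R)/max with max = 178:
C = (178-60)/178 = 118/178 = 0.66292… → 0.66
M = (178-178)/178 = 0/178 = 0 → 0.00
Y = (178-50)/178 = 128/178 = 0.71910… → 0.72
= CMYK(0.66, 0.00, 0.72, 0.30)


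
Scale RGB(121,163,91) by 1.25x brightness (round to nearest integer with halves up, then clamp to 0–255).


Multiply each channel by 1.25, round half up, clamp to [0, 255]
R: 121×1.25 = 151.25 → round → 151
G: 163×1.25 = 203.75 → round → 204
B: 91×1.25 = 113.75 → round → 114
= RGB(151, 204, 114)


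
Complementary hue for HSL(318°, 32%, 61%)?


Complement = opposite side of color wheel = hue + 180°
H' = (318 + 180) mod 360 = 138°
S and L unchanged.
= HSL(138°, 32%, 61%)


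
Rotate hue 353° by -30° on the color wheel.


New hue = (H + rotation) mod 360
New hue = (353 -30) mod 360
= 323 mod 360
= 323°


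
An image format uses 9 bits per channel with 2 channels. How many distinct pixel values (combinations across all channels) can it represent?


Total bits = 9 bits/channel × 2 channels = 18 bits
Distinct pixel values = 2^18
= 262,144 pixel values


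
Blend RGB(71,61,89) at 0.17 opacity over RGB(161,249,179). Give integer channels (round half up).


C = α×F + (1-α)×B, with 1-α = 0.83
R: 0.17×71 + 0.83×161 = 12.07 + 133.63 = 145.70 → 146
G: 0.17×61 + 0.83×249 = 10.37 + 206.67 = 217.04 → 217
B: 0.17×89 + 0.83×179 = 15.13 + 148.57 = 163.70 → 164
= RGB(146, 217, 164)


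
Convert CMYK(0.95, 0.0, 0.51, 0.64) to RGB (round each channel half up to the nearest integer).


R = 255 × (1-C) × (1-K) = 255 × 0.05 × 0.36 = 4.59 → 5
G = 255 × (1-M) × (1-K) = 255 × 1.00 × 0.36 = 91.8 → 92
B = 255 × (1-Y) × (1-K) = 255 × 0.49 × 0.36 = 44.982 → 45
= RGB(5, 92, 45)


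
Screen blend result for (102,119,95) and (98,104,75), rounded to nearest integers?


Screen: C = 255 - (255-A)×(255-B)/255, rounded to nearest integer
R: 255 - (255-102)×(255-98)/255 = 255 - 24021/255 ≈ 255 - 94.200 = 160.800 → 161
G: 255 - (255-119)×(255-104)/255 = 255 - 20536/255 ≈ 255 - 80.533 = 174.467 → 174
B: 255 - (255-95)×(255-75)/255 = 255 - 28800/255 ≈ 255 - 112.941 = 142.059 → 142
= RGB(161, 174, 142)


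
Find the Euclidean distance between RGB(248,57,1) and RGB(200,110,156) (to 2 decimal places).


d = √[(R₁-R₂)² + (G₁-G₂)² + (B₁-B₂)²]
d = √[(248-200)² + (57-110)² + (1-156)²]
d = √[2304 + 2809 + 24025]
d = √29138
d ≈ 170.70


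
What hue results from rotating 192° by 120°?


New hue = (H + rotation) mod 360
New hue = (192 + 120) mod 360
= 312 mod 360
= 312°


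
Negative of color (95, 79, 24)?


Invert: (255-R, 255-G, 255-B)
R: 255-95 = 160
G: 255-79 = 176
B: 255-24 = 231
= RGB(160, 176, 231)


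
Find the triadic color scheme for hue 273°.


Triadic: equally spaced at 120° intervals
H1 = 273°
H2 = (273 + 120) mod 360 = 33°
H3 = (273 + 240) mod 360 = 153°
Triadic = 273°, 33°, 153°


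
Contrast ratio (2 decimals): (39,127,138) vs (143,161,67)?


Linearize each sRGB channel c=v/255: c/12.92 if c ≤ 0.04045 else ((c+0.055)/1.055)^2.4
L = 0.2126×R_lin + 0.7152×G_lin + 0.0722×B_lin
Color 1 (39,127,138):
  R=39: 39/255≈0.1529 > 0.04045 → ((0.1529+0.055)/1.055)^2.4 ≈ 0.02029
  G=127: 127/255≈0.4980 > 0.04045 → ((0.4980+0.055)/1.055)^2.4 ≈ 0.21223
  B=138: 138/255≈0.5412 > 0.04045 → ((0.5412+0.055)/1.055)^2.4 ≈ 0.25415
  L1 = 0.2126×0.02029 + 0.7152×0.21223 + 0.0722×0.25415 ≈ 0.17445
Color 2 (143,161,67):
  R=143: 143/255≈0.5608 > 0.04045 → ((0.5608+0.055)/1.055)^2.4 ≈ 0.27468
  G=161: 161/255≈0.6314 > 0.04045 → ((0.6314+0.055)/1.055)^2.4 ≈ 0.35640
  B=67: 67/255≈0.2627 > 0.04045 → ((0.2627+0.055)/1.055)^2.4 ≈ 0.05613
  L2 = 0.2126×0.27468 + 0.7152×0.35640 + 0.0722×0.05613 ≈ 0.31735
Lighter = 0.31735, Darker = 0.17445
Ratio = (L_lighter + 0.05) / (L_darker + 0.05)
Ratio = (0.31735 + 0.05) / (0.17445 + 0.05) = 0.36735 / 0.22445 ≈ 1.6366
Ratio ≈ 1.64:1


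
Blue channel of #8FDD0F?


Color: #8FDD0F
R = 8F = 143
G = DD = 221
B = 0F = 15
Blue = 15


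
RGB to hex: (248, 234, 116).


R = 248 → F8 (hex)
G = 234 → EA (hex)
B = 116 → 74 (hex)
Hex = #F8EA74


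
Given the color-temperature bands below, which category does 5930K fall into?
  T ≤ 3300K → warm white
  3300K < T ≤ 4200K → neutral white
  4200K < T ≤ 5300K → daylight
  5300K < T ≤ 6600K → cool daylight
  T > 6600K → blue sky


Temperature: 5930K
5300K < 5930K ≤ 6600K → cool daylight
Classification: cool daylight


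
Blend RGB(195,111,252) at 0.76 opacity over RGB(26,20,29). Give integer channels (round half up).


C = α×F + (1-α)×B, with 1-α = 0.24
R: 0.76×195 + 0.24×26 = 148.20 + 6.24 = 154.44 → 154
G: 0.76×111 + 0.24×20 = 84.36 + 4.80 = 89.16 → 89
B: 0.76×252 + 0.24×29 = 191.52 + 6.96 = 198.48 → 198
= RGB(154, 89, 198)


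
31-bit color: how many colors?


Colors = 2^bits = 2^31
= 2,147,483,648 colors


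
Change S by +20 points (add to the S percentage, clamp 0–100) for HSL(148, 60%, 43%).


Original S = 60%
Adjustment = +20 percentage points
New S = 60 + (20) = 80
Clamp to [0, 100] → 80
= HSL(148°, 80%, 43%)


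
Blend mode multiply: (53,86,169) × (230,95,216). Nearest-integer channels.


Multiply: C = A×B/255, rounded to nearest integer
R: 53×230/255 = 12190/255 ≈ 47.804 → 48
G: 86×95/255 = 8170/255 ≈ 32.039 → 32
B: 169×216/255 = 36504/255 ≈ 143.153 → 143
= RGB(48, 32, 143)


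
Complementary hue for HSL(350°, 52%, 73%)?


Complement = opposite side of color wheel = hue + 180°
H' = (350 + 180) mod 360 = 170°
S and L unchanged.
= HSL(170°, 52%, 73%)


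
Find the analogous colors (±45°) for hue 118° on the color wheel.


Base hue: 118°
Left analog: (118 - 45) mod 360 = 73°
Right analog: (118 + 45) mod 360 = 163°
Analogous hues = 73° and 163°


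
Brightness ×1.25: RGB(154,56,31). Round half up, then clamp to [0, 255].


Multiply each channel by 1.25, round half up, clamp to [0, 255]
R: 154×1.25 = 192.5 → round → 193
G: 56×1.25 = 70
B: 31×1.25 = 38.75 → round → 39
= RGB(193, 70, 39)


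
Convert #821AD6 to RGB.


82 → 130 (R)
1A → 26 (G)
D6 → 214 (B)
= RGB(130, 26, 214)


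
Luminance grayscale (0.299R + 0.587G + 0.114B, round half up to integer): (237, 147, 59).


Gray = 0.299×R + 0.587×G + 0.114×B
Gray = 0.299×237 + 0.587×147 + 0.114×59
Gray = 70.863 + 86.289 + 6.726
Gray = 163.878 → round half up → 164
Gray = 164


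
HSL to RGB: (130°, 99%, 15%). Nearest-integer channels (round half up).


H=130°, S=0.99, L=0.15
C = (1-|2L-1|)×S = (1-|-0.70|)×0.99 = 0.297
H' = H/60 = 130/60 ≈ 2.1667; X = C×(1-|H' mod 2 - 1|) = 0.0495
m = L - C/2 = 0.15 - 0.1485 = 0.0015
Sector ⌊H'⌋ = 2 → (R',G',B') = (0.0, 0.297, 0.0495)
RGB = ((R'+m)×255, (G'+m)×255, (B'+m)×255) = (0.3825, 76.1175, 13.005)
Round half up → RGB(0, 76, 13)


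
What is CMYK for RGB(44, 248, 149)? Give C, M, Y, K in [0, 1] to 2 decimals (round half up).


R'=44/255≈0.1725, G'=248/255≈0.9725, B'=149/255≈0.5843
K = 1 - max(R',G',B') = 1 - 248/255 = 7/255 = 0.02745… → 0.03
(1-R'-K)/(1-K) simplifies to (max-R)/max with max = 248:
C = (248-44)/248 = 204/248 = 0.82258… → 0.82
M = (248-248)/248 = 0/248 = 0 → 0.00
Y = (248-149)/248 = 99/248 = 0.39919… → 0.40
= CMYK(0.82, 0.00, 0.40, 0.03)


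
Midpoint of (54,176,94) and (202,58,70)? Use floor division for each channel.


Midpoint: each channel = ⌊(C₁+C₂)/2⌋
R: ⌊(54+202)/2⌋ = 128
G: ⌊(176+58)/2⌋ = 117
B: ⌊(94+70)/2⌋ = 82
= RGB(128, 117, 82)


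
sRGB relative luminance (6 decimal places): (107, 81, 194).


Linearize each channel (sRGB transfer function): c = v/255; c_lin = c/12.92 if c ≤ 0.04045, else ((c+0.055)/1.055)^2.4
  R: 107/255 ≈ 0.419608 > 0.04045 → ((0.419608+0.055)/1.055)^2.4 ≈ 0.147027
  G: 81/255 ≈ 0.317647 > 0.04045 → ((0.317647+0.055)/1.055)^2.4 ≈ 0.082283
  B: 194/255 ≈ 0.760784 > 0.04045 → ((0.760784+0.055)/1.055)^2.4 ≈ 0.539479
R_lin = 0.147027, G_lin = 0.082283, B_lin = 0.539479
L = 0.2126×R + 0.7152×G + 0.0722×B
L = 0.2126×0.147027 + 0.7152×0.082283 + 0.0722×0.539479
L ≈ 0.129057


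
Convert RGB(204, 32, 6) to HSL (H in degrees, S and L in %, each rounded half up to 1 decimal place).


Normalize: R'=204/255≈0.8000, G'=32/255≈0.1255, B'=6/255≈0.0235
Max=204/255, Min=6/255, Δ=Max-Min=198/255
L = (Max+Min)/2 = (204+6)/510 = 210/510 = 0.41176… → L = 41.2%
L ≤ 0.5 → S = Δ/(Max+Min) = 198/(204+6) = 198/210 = 0.94285… → S = 94.3%
(the 1/255 factors cancel in S and H, so raw channel differences can be used)
Max is R' → H = 60 × (((G-B)/Δ) mod 6) = 60 × (((32-6)/198) mod 6)
  26/198 = 0.1313…
  H = 60 × 0.1313… = 7.878…° → H = 7.9°
= HSL(7.9°, 94.3%, 41.2%)


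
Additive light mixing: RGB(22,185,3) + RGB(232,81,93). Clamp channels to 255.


Additive: each channel = min(255, C₁+C₂)
R: 22+232 = 254 → 254
G: 185+81 = 266 → 255
B: 3+93 = 96 → 96
= RGB(254, 255, 96)


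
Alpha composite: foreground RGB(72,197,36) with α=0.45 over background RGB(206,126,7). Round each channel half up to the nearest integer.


C = α×F + (1-α)×B, with 1-α = 0.55
R: 0.45×72 + 0.55×206 = 32.40 + 113.30 = 145.70 → 146
G: 0.45×197 + 0.55×126 = 88.65 + 69.30 = 157.95 → 158
B: 0.45×36 + 0.55×7 = 16.20 + 3.85 = 20.05 → 20
= RGB(146, 158, 20)


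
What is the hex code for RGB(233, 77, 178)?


R = 233 → E9 (hex)
G = 77 → 4D (hex)
B = 178 → B2 (hex)
Hex = #E94DB2


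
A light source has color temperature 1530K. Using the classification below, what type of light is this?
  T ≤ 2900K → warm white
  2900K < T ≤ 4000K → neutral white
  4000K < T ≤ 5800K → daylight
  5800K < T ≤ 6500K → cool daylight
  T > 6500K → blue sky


Temperature: 1530K
1530K ≤ 2900K → warm white
Classification: warm white


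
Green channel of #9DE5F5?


Color: #9DE5F5
R = 9D = 157
G = E5 = 229
B = F5 = 245
Green = 229


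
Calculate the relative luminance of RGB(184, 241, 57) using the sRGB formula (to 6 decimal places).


Linearize each channel (sRGB transfer function): c = v/255; c_lin = c/12.92 if c ≤ 0.04045, else ((c+0.055)/1.055)^2.4
  R: 184/255 ≈ 0.721569 > 0.04045 → ((0.721569+0.055)/1.055)^2.4 ≈ 0.479320
  G: 241/255 ≈ 0.945098 > 0.04045 → ((0.945098+0.055)/1.055)^2.4 ≈ 0.879622
  B: 57/255 ≈ 0.223529 > 0.04045 → ((0.223529+0.055)/1.055)^2.4 ≈ 0.040915
R_lin = 0.479320, G_lin = 0.879622, B_lin = 0.040915
L = 0.2126×R + 0.7152×G + 0.0722×B
L = 0.2126×0.479320 + 0.7152×0.879622 + 0.0722×0.040915
L ≈ 0.733963


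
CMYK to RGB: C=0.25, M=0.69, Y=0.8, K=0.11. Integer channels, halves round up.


R = 255 × (1-C) × (1-K) = 255 × 0.75 × 0.89 = 170.2125 → 170
G = 255 × (1-M) × (1-K) = 255 × 0.31 × 0.89 = 70.3545 → 70
B = 255 × (1-Y) × (1-K) = 255 × 0.20 × 0.89 = 45.39 → 45
= RGB(170, 70, 45)


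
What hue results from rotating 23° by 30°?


New hue = (H + rotation) mod 360
New hue = (23 + 30) mod 360
= 53 mod 360
= 53°


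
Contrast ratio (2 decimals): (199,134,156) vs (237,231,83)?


Linearize each sRGB channel c=v/255: c/12.92 if c ≤ 0.04045 else ((c+0.055)/1.055)^2.4
L = 0.2126×R_lin + 0.7152×G_lin + 0.0722×B_lin
Color 1 (199,134,156):
  R=199: 199/255≈0.7804 > 0.04045 → ((0.7804+0.055)/1.055)^2.4 ≈ 0.57112
  G=134: 134/255≈0.5255 > 0.04045 → ((0.5255+0.055)/1.055)^2.4 ≈ 0.23840
  B=156: 156/255≈0.6118 > 0.04045 → ((0.6118+0.055)/1.055)^2.4 ≈ 0.33245
  L1 = 0.2126×0.57112 + 0.7152×0.23840 + 0.0722×0.33245 ≈ 0.31593
Color 2 (237,231,83):
  R=237: 237/255≈0.9294 > 0.04045 → ((0.9294+0.055)/1.055)^2.4 ≈ 0.84687
  G=231: 231/255≈0.9059 > 0.04045 → ((0.9059+0.055)/1.055)^2.4 ≈ 0.79910
  B=83: 83/255≈0.3255 > 0.04045 → ((0.3255+0.055)/1.055)^2.4 ≈ 0.08650
  L2 = 0.2126×0.84687 + 0.7152×0.79910 + 0.0722×0.08650 ≈ 0.75781
Lighter = 0.75781, Darker = 0.31593
Ratio = (L_lighter + 0.05) / (L_darker + 0.05)
Ratio = (0.75781 + 0.05) / (0.31593 + 0.05) = 0.80781 / 0.36593 ≈ 2.2076
Ratio ≈ 2.21:1


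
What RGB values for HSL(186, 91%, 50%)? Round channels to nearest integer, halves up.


H=186°, S=0.91, L=0.50
C = (1-|2L-1|)×S = (1-|0.00|)×0.91 = 0.91
H' = H/60 = 186/60 ≈ 3.1000; X = C×(1-|H' mod 2 - 1|) = 0.819
m = L - C/2 = 0.50 - 0.455 = 0.045
Sector ⌊H'⌋ = 3 → (R',G',B') = (0.0, 0.819, 0.91)
RGB = ((R'+m)×255, (G'+m)×255, (B'+m)×255) = (11.475, 220.32, 243.525)
Round half up → RGB(11, 220, 244)
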